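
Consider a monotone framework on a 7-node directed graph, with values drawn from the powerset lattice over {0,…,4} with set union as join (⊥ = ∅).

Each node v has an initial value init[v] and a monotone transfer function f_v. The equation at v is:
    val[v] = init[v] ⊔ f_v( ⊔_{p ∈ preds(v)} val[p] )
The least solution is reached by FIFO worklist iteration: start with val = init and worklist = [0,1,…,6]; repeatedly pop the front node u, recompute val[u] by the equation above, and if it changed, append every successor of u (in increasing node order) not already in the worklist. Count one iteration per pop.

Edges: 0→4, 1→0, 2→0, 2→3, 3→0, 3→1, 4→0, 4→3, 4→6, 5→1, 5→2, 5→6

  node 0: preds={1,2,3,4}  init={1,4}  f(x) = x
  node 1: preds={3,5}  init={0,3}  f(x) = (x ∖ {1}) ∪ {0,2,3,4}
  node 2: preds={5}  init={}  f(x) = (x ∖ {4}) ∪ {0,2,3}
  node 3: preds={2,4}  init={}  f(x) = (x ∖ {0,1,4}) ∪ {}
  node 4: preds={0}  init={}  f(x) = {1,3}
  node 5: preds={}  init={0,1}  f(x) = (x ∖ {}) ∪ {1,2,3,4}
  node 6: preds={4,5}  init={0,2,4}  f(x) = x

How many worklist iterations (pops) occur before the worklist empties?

12

Iteration log — 12 steps:
  step 1. node 0  ⊔preds={0,3}  new={0,1,3,4}  old={1,4}  +wl: 
  step 2. node 1  ⊔preds={0,1}  new={0,2,3,4}  old={0,3}  +wl: 0
  step 3. node 2  ⊔preds={0,1}  new={0,1,2,3}  old={}  +wl: 
  step 4. node 3  ⊔preds={0,1,2,3}  new={2,3}  old={}  +wl: 1
  step 5. node 4  ⊔preds={0,1,3,4}  new={1,3}  old={}  +wl: 3
  step 6. node 5  ⊔preds={}  new={0,1,2,3,4}  old={0,1}  +wl: 2
  step 7. node 6  ⊔preds={0,1,2,3,4}  new={0,1,2,3,4}  old={0,2,4}  +wl: 
  step 8. node 0  ⊔preds={0,1,2,3,4}  new={0,1,2,3,4}  old={0,1,3,4}  +wl: 4
  step 9. node 1  ⊔preds={0,1,2,3,4}  new={0,2,3,4}  stable
  step 10. node 3  ⊔preds={0,1,2,3}  new={2,3}  stable
  step 11. node 2  ⊔preds={0,1,2,3,4}  new={0,1,2,3}  stable
  step 12. node 4  ⊔preds={0,1,2,3,4}  new={1,3}  stable

Least fixpoint reached:
  node 0: {0,1,2,3,4}
  node 1: {0,2,3,4}
  node 2: {0,1,2,3}
  node 3: {2,3}
  node 4: {1,3}
  node 5: {0,1,2,3,4}
  node 6: {0,1,2,3,4}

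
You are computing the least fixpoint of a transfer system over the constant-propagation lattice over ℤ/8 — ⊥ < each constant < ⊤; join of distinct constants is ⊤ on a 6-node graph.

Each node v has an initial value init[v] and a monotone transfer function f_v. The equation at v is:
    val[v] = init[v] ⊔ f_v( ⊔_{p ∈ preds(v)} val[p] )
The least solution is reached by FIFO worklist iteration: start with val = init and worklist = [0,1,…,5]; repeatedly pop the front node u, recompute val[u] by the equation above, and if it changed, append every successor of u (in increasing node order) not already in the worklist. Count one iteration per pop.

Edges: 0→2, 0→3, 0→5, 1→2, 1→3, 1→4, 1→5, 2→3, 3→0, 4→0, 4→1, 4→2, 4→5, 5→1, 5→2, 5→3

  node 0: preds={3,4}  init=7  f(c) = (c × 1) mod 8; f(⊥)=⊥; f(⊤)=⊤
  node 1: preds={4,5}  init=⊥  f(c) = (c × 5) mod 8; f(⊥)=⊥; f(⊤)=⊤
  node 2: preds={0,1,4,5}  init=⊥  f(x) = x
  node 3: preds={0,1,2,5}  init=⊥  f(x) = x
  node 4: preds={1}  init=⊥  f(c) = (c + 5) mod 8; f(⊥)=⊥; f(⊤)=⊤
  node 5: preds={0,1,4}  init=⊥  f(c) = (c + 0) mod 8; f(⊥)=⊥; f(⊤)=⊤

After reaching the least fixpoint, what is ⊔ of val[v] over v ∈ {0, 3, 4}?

Worklist (22 pops):
  #1 pop 0: in=⊥ → 7 (no change)
  #2 pop 1: in=⊥ → ⊥ (no change)
  #3 pop 2: in=7 → 7 (was ⊥); enqueue []
  #4 pop 3: in=7 → 7 (was ⊥); enqueue [0]
  #5 pop 4: in=⊥ → ⊥ (no change)
  #6 pop 5: in=7 → 7 (was ⊥); enqueue [1,2,3]
  #7 pop 0: in=7 → 7 (no change)
  #8 pop 1: in=7 → 3 (was ⊥); enqueue [4,5]
  #9 pop 2: in=⊤ → ⊤ (was 7); enqueue []
  #10 pop 3: in=⊤ → ⊤ (was 7); enqueue [0]
  #11 pop 4: in=3 → 0 (was ⊥); enqueue [1,2]
  #12 pop 5: in=⊤ → ⊤ (was 7); enqueue [3]
  #13 pop 0: in=⊤ → ⊤ (was 7); enqueue [5]
  #14 pop 1: in=⊤ → ⊤ (was 3); enqueue [4]
  #15 pop 2: in=⊤ → ⊤ (no change)
  #16 pop 3: in=⊤ → ⊤ (no change)
  #17 pop 5: in=⊤ → ⊤ (no change)
  #18 pop 4: in=⊤ → ⊤ (was 0); enqueue [0,1,2,5]
  #19 pop 0: in=⊤ → ⊤ (no change)
  #20 pop 1: in=⊤ → ⊤ (no change)
  #21 pop 2: in=⊤ → ⊤ (no change)
  #22 pop 5: in=⊤ → ⊤ (no change)

Fixpoint:
  val[0] = ⊤
  val[1] = ⊤
  val[2] = ⊤
  val[3] = ⊤
  val[4] = ⊤
  val[5] = ⊤

⊤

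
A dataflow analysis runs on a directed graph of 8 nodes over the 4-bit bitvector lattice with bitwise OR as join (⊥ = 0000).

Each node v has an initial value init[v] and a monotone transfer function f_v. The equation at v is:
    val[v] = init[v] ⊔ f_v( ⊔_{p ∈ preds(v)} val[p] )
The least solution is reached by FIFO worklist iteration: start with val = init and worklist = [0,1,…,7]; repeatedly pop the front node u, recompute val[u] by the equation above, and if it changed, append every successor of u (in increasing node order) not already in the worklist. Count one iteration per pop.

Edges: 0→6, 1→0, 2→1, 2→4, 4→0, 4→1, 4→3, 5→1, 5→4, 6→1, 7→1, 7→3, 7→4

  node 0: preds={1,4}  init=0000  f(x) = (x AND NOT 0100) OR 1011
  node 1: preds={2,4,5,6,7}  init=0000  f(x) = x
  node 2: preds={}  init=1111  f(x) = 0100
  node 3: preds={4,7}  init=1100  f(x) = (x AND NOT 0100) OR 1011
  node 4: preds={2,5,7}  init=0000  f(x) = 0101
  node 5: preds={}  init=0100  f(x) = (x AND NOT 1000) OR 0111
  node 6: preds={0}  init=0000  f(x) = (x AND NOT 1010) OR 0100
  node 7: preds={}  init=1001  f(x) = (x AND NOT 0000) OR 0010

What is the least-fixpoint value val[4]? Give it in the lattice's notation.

Trace (12 dequeues):
  [1] u=0 | in 0000 | out 1011 | prev 0000 | push {}
  [2] u=1 | in 1111 | out 1111 | prev 0000 | push {0}
  [3] u=2 | in 0000 | out 1111 | ==
  [4] u=3 | in 1001 | out 1111 | prev 1100 | push {}
  [5] u=4 | in 1111 | out 0101 | prev 0000 | push {1,3}
  [6] u=5 | in 0000 | out 0111 | prev 0100 | push {4}
  [7] u=6 | in 1011 | out 0101 | prev 0000 | push {}
  [8] u=7 | in 0000 | out 1011 | prev 1001 | push {}
  [9] u=0 | in 1111 | out 1011 | ==
  [10] u=1 | in 1111 | out 1111 | ==
  [11] u=3 | in 1111 | out 1111 | ==
  [12] u=4 | in 1111 | out 0101 | ==

Converged values:
  [0] 1011
  [1] 1111
  [2] 1111
  [3] 1111
  [4] 0101
  [5] 0111
  [6] 0101
  [7] 1011

0101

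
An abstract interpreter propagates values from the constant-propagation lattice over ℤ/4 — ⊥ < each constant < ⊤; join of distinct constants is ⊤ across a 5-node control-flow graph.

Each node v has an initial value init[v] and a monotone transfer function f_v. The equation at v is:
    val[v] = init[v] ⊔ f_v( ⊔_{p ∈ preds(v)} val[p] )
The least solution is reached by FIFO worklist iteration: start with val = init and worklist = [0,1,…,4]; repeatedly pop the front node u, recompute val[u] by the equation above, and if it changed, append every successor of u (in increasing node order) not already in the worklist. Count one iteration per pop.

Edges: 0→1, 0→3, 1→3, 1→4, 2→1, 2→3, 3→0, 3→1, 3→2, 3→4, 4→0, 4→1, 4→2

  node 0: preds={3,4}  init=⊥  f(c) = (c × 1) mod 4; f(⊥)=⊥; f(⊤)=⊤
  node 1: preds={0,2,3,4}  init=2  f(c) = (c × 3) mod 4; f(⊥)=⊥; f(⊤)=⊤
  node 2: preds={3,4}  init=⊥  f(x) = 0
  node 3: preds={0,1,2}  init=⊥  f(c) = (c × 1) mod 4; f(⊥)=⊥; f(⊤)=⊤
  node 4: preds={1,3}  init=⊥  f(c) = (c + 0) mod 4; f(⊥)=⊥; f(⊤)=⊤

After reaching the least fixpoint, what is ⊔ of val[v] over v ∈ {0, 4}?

Worklist (11 pops):
  #1 pop 0: in=⊥ → ⊥ (no change)
  #2 pop 1: in=⊥ → 2 (no change)
  #3 pop 2: in=⊥ → 0 (was ⊥); enqueue [1]
  #4 pop 3: in=⊤ → ⊤ (was ⊥); enqueue [0,2]
  #5 pop 4: in=⊤ → ⊤ (was ⊥); enqueue []
  #6 pop 1: in=⊤ → ⊤ (was 2); enqueue [3,4]
  #7 pop 0: in=⊤ → ⊤ (was ⊥); enqueue [1]
  #8 pop 2: in=⊤ → 0 (no change)
  #9 pop 3: in=⊤ → ⊤ (no change)
  #10 pop 4: in=⊤ → ⊤ (no change)
  #11 pop 1: in=⊤ → ⊤ (no change)

Fixpoint:
  val[0] = ⊤
  val[1] = ⊤
  val[2] = 0
  val[3] = ⊤
  val[4] = ⊤

⊤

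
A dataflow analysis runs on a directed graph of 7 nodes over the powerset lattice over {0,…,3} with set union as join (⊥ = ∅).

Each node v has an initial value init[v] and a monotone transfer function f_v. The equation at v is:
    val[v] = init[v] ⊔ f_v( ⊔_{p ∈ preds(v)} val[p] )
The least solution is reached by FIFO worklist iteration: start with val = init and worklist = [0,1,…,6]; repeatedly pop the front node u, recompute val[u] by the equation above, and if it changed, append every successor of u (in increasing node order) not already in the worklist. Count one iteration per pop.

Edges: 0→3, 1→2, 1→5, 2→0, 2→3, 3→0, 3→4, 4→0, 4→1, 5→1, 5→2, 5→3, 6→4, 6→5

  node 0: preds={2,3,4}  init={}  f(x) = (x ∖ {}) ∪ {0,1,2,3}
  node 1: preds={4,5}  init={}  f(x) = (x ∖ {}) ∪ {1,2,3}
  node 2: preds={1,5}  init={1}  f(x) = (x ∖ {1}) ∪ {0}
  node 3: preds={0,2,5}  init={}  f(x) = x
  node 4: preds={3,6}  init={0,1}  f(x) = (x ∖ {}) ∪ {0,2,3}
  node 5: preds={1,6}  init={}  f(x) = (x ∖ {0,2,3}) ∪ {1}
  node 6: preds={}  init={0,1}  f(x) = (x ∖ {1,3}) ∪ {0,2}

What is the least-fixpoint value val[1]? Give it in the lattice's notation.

{0,1,2,3}

Trace (13 dequeues):
  [1] u=0 | in {0,1} | out {0,1,2,3} | prev {} | push {}
  [2] u=1 | in {0,1} | out {0,1,2,3} | prev {} | push {}
  [3] u=2 | in {0,1,2,3} | out {0,1,2,3} | prev {1} | push {0}
  [4] u=3 | in {0,1,2,3} | out {0,1,2,3} | prev {} | push {}
  [5] u=4 | in {0,1,2,3} | out {0,1,2,3} | prev {0,1} | push {1}
  [6] u=5 | in {0,1,2,3} | out {1} | prev {} | push {2,3}
  [7] u=6 | in {} | out {0,1,2} | prev {0,1} | push {4,5}
  [8] u=0 | in {0,1,2,3} | out {0,1,2,3} | ==
  [9] u=1 | in {0,1,2,3} | out {0,1,2,3} | ==
  [10] u=2 | in {0,1,2,3} | out {0,1,2,3} | ==
  [11] u=3 | in {0,1,2,3} | out {0,1,2,3} | ==
  [12] u=4 | in {0,1,2,3} | out {0,1,2,3} | ==
  [13] u=5 | in {0,1,2,3} | out {1} | ==

Converged values:
  [0] {0,1,2,3}
  [1] {0,1,2,3}
  [2] {0,1,2,3}
  [3] {0,1,2,3}
  [4] {0,1,2,3}
  [5] {1}
  [6] {0,1,2}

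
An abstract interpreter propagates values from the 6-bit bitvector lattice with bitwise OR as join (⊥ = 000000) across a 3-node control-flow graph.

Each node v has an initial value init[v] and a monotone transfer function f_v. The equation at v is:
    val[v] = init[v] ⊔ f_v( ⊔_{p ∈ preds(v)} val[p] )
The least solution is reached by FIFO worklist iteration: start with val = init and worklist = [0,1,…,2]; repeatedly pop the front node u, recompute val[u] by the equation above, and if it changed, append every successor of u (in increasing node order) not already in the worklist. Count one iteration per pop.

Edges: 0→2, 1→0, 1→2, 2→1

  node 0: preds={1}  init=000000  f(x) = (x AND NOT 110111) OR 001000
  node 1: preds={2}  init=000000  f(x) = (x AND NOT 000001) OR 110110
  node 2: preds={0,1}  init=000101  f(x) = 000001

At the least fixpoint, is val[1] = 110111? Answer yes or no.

Trace (4 dequeues):
  [1] u=0 | in 000000 | out 001000 | prev 000000 | push {}
  [2] u=1 | in 000101 | out 110110 | prev 000000 | push {0}
  [3] u=2 | in 111110 | out 000101 | ==
  [4] u=0 | in 110110 | out 001000 | ==

Converged values:
  [0] 001000
  [1] 110110
  [2] 000101

no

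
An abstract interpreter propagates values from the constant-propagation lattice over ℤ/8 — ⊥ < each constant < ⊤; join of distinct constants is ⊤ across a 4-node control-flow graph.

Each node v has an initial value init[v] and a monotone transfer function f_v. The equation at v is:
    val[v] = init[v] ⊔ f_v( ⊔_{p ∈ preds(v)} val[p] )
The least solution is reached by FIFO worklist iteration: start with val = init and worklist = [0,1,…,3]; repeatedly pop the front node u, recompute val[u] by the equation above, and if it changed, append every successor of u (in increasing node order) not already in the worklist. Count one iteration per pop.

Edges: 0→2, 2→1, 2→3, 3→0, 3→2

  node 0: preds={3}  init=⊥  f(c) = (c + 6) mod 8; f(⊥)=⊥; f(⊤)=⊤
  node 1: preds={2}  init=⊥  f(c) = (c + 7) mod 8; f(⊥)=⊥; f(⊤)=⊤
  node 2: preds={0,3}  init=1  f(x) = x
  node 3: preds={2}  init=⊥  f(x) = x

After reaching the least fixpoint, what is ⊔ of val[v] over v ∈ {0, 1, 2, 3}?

⊤

Worklist (10 pops):
  #1 pop 0: in=⊥ → ⊥ (no change)
  #2 pop 1: in=1 → 0 (was ⊥); enqueue []
  #3 pop 2: in=⊥ → 1 (no change)
  #4 pop 3: in=1 → 1 (was ⊥); enqueue [0,2]
  #5 pop 0: in=1 → 7 (was ⊥); enqueue []
  #6 pop 2: in=⊤ → ⊤ (was 1); enqueue [1,3]
  #7 pop 1: in=⊤ → ⊤ (was 0); enqueue []
  #8 pop 3: in=⊤ → ⊤ (was 1); enqueue [0,2]
  #9 pop 0: in=⊤ → ⊤ (was 7); enqueue []
  #10 pop 2: in=⊤ → ⊤ (no change)

Fixpoint:
  val[0] = ⊤
  val[1] = ⊤
  val[2] = ⊤
  val[3] = ⊤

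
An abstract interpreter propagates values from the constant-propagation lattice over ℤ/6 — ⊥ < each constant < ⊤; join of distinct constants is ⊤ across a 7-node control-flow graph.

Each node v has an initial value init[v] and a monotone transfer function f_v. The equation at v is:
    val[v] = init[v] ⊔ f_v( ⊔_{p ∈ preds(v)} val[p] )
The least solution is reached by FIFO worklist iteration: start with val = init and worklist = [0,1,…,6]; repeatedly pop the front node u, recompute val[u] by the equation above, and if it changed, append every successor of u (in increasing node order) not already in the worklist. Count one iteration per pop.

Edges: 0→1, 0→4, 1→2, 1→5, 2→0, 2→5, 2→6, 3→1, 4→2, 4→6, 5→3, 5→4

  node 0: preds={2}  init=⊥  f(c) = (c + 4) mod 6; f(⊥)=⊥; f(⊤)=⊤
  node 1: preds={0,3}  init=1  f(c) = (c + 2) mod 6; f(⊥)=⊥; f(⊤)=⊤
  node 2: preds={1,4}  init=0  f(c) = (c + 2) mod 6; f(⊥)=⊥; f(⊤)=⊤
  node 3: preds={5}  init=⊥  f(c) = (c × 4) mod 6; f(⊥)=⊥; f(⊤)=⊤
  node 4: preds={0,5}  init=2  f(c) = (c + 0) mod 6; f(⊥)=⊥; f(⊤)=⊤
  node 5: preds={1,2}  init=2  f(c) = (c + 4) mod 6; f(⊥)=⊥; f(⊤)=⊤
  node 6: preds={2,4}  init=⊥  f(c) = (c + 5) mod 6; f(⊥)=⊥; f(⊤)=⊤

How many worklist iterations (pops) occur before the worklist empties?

Worklist (13 pops):
  #1 pop 0: in=0 → 4 (was ⊥); enqueue []
  #2 pop 1: in=4 → ⊤ (was 1); enqueue []
  #3 pop 2: in=⊤ → ⊤ (was 0); enqueue [0]
  #4 pop 3: in=2 → 2 (was ⊥); enqueue [1]
  #5 pop 4: in=⊤ → ⊤ (was 2); enqueue [2]
  #6 pop 5: in=⊤ → ⊤ (was 2); enqueue [3,4]
  #7 pop 6: in=⊤ → ⊤ (was ⊥); enqueue []
  #8 pop 0: in=⊤ → ⊤ (was 4); enqueue []
  #9 pop 1: in=⊤ → ⊤ (no change)
  #10 pop 2: in=⊤ → ⊤ (no change)
  #11 pop 3: in=⊤ → ⊤ (was 2); enqueue [1]
  #12 pop 4: in=⊤ → ⊤ (no change)
  #13 pop 1: in=⊤ → ⊤ (no change)

Fixpoint:
  val[0] = ⊤
  val[1] = ⊤
  val[2] = ⊤
  val[3] = ⊤
  val[4] = ⊤
  val[5] = ⊤
  val[6] = ⊤

13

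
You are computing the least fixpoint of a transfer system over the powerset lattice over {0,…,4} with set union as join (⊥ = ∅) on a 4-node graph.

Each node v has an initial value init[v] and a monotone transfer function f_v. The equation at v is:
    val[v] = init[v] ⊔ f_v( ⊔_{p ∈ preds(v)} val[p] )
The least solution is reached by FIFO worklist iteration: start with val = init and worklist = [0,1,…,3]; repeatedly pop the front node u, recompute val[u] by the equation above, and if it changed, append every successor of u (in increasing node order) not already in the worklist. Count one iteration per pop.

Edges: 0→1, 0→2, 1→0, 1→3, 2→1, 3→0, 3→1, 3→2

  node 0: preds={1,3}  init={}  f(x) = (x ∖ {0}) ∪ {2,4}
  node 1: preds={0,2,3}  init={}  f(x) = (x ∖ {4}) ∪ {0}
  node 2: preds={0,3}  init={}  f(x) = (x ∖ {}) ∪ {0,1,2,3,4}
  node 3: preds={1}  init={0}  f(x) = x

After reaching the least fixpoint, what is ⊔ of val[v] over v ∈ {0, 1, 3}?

{0,1,2,3,4}

Trace (12 dequeues):
  [1] u=0 | in {0} | out {2,4} | prev {} | push {}
  [2] u=1 | in {0,2,4} | out {0,2} | prev {} | push {0}
  [3] u=2 | in {0,2,4} | out {0,1,2,3,4} | prev {} | push {1}
  [4] u=3 | in {0,2} | out {0,2} | prev {0} | push {2}
  [5] u=0 | in {0,2} | out {2,4} | ==
  [6] u=1 | in {0,1,2,3,4} | out {0,1,2,3} | prev {0,2} | push {0,3}
  [7] u=2 | in {0,2,4} | out {0,1,2,3,4} | ==
  [8] u=0 | in {0,1,2,3} | out {1,2,3,4} | prev {2,4} | push {1,2}
  [9] u=3 | in {0,1,2,3} | out {0,1,2,3} | prev {0,2} | push {0}
  [10] u=1 | in {0,1,2,3,4} | out {0,1,2,3} | ==
  [11] u=2 | in {0,1,2,3,4} | out {0,1,2,3,4} | ==
  [12] u=0 | in {0,1,2,3} | out {1,2,3,4} | ==

Converged values:
  [0] {1,2,3,4}
  [1] {0,1,2,3}
  [2] {0,1,2,3,4}
  [3] {0,1,2,3}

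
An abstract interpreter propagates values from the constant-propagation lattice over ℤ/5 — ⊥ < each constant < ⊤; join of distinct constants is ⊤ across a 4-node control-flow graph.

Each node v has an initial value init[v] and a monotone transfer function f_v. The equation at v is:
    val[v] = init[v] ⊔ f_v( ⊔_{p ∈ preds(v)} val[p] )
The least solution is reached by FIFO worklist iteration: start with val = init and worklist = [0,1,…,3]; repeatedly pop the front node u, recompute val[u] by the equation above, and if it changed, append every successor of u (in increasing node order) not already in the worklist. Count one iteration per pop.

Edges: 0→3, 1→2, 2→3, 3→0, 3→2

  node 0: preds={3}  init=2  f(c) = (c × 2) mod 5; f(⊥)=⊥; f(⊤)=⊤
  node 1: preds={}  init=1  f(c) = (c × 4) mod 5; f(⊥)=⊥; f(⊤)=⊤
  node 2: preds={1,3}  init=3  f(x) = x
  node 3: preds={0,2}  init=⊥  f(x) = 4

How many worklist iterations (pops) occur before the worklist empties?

Trace (7 dequeues):
  [1] u=0 | in ⊥ | out 2 | ==
  [2] u=1 | in ⊥ | out 1 | ==
  [3] u=2 | in 1 | out ⊤ | prev 3 | push {}
  [4] u=3 | in ⊤ | out 4 | prev ⊥ | push {0,2}
  [5] u=0 | in 4 | out ⊤ | prev 2 | push {3}
  [6] u=2 | in ⊤ | out ⊤ | ==
  [7] u=3 | in ⊤ | out 4 | ==

Converged values:
  [0] ⊤
  [1] 1
  [2] ⊤
  [3] 4

7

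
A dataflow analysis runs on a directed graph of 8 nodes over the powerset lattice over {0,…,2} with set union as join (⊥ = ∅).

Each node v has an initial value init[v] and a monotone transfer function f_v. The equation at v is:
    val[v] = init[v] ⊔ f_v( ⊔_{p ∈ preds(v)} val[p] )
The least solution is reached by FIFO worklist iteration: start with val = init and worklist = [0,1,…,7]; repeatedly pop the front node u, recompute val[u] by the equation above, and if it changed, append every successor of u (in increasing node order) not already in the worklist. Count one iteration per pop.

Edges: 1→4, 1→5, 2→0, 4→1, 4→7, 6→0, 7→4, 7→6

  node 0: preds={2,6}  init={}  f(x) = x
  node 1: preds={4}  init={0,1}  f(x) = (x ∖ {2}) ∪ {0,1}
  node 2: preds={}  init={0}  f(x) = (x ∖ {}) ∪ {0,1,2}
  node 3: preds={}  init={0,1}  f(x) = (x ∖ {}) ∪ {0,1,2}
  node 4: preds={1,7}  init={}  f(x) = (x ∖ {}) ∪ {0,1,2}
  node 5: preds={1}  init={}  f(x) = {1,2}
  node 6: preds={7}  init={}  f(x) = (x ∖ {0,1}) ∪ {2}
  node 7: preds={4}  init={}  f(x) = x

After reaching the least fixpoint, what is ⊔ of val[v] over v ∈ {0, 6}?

Iteration log — 12 steps:
  step 1. node 0  ⊔preds={0}  new={0}  old={}  +wl: 
  step 2. node 1  ⊔preds={}  new={0,1}  stable
  step 3. node 2  ⊔preds={}  new={0,1,2}  old={0}  +wl: 0
  step 4. node 3  ⊔preds={}  new={0,1,2}  old={0,1}  +wl: 
  step 5. node 4  ⊔preds={0,1}  new={0,1,2}  old={}  +wl: 1
  step 6. node 5  ⊔preds={0,1}  new={1,2}  old={}  +wl: 
  step 7. node 6  ⊔preds={}  new={2}  old={}  +wl: 
  step 8. node 7  ⊔preds={0,1,2}  new={0,1,2}  old={}  +wl: 4,6
  step 9. node 0  ⊔preds={0,1,2}  new={0,1,2}  old={0}  +wl: 
  step 10. node 1  ⊔preds={0,1,2}  new={0,1}  stable
  step 11. node 4  ⊔preds={0,1,2}  new={0,1,2}  stable
  step 12. node 6  ⊔preds={0,1,2}  new={2}  stable

Least fixpoint reached:
  node 0: {0,1,2}
  node 1: {0,1}
  node 2: {0,1,2}
  node 3: {0,1,2}
  node 4: {0,1,2}
  node 5: {1,2}
  node 6: {2}
  node 7: {0,1,2}

{0,1,2}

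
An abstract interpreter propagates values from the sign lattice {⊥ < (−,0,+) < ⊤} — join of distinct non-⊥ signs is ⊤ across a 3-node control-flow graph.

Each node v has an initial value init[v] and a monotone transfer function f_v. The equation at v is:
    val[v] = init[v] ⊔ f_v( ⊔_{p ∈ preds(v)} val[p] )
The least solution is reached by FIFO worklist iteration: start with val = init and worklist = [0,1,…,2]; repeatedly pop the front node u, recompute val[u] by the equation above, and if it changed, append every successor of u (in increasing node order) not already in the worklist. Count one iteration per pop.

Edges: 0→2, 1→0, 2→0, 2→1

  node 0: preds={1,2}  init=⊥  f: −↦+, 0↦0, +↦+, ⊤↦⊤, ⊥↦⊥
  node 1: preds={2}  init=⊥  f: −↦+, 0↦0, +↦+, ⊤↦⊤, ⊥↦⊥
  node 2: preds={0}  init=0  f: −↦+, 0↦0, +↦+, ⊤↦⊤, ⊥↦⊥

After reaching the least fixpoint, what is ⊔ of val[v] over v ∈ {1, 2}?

0

Trace (4 dequeues):
  [1] u=0 | in 0 | out 0 | prev ⊥ | push {}
  [2] u=1 | in 0 | out 0 | prev ⊥ | push {0}
  [3] u=2 | in 0 | out 0 | ==
  [4] u=0 | in 0 | out 0 | ==

Converged values:
  [0] 0
  [1] 0
  [2] 0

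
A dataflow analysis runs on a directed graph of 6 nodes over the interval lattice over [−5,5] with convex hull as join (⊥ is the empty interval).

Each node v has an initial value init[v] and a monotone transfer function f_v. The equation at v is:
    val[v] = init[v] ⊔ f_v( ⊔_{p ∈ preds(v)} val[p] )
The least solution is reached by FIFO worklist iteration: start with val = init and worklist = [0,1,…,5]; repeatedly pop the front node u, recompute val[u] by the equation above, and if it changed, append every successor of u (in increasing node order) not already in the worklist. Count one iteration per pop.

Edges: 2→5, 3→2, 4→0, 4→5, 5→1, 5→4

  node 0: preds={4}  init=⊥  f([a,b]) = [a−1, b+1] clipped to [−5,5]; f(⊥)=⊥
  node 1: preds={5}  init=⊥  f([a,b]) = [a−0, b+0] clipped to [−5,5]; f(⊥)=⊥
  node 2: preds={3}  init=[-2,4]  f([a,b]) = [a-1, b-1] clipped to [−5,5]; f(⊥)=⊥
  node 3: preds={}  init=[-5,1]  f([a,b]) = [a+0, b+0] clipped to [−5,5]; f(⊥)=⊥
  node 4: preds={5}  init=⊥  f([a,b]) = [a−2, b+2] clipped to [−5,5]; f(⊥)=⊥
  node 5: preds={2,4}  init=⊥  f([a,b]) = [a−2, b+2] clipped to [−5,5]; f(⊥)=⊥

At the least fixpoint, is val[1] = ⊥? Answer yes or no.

Worklist (10 pops):
  #1 pop 0: in=⊥ → ⊥ (no change)
  #2 pop 1: in=⊥ → ⊥ (no change)
  #3 pop 2: in=[-5,1] → [-5,4] (was [-2,4]); enqueue []
  #4 pop 3: in=⊥ → [-5,1] (no change)
  #5 pop 4: in=⊥ → ⊥ (no change)
  #6 pop 5: in=[-5,4] → [-5,5] (was ⊥); enqueue [1,4]
  #7 pop 1: in=[-5,5] → [-5,5] (was ⊥); enqueue []
  #8 pop 4: in=[-5,5] → [-5,5] (was ⊥); enqueue [0,5]
  #9 pop 0: in=[-5,5] → [-5,5] (was ⊥); enqueue []
  #10 pop 5: in=[-5,5] → [-5,5] (no change)

Fixpoint:
  val[0] = [-5,5]
  val[1] = [-5,5]
  val[2] = [-5,4]
  val[3] = [-5,1]
  val[4] = [-5,5]
  val[5] = [-5,5]

no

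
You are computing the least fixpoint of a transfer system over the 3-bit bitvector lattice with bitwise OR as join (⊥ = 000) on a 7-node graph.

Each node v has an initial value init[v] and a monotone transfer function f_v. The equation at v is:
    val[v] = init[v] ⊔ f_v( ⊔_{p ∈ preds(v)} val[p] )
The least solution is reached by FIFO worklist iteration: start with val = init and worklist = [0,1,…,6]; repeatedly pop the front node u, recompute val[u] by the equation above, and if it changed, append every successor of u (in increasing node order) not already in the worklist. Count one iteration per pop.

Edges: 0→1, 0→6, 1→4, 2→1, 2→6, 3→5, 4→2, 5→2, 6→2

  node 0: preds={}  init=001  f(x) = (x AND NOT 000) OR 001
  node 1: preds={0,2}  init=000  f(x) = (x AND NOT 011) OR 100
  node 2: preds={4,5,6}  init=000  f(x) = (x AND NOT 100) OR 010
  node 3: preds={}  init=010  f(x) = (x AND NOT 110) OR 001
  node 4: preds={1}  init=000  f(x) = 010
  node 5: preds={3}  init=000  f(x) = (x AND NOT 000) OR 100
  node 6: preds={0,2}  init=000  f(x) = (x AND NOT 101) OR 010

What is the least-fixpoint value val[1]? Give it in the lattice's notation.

100

Iteration log — 11 steps:
  step 1. node 0  ⊔preds=000  new=001  stable
  step 2. node 1  ⊔preds=001  new=100  old=000  +wl: 
  step 3. node 2  ⊔preds=000  new=010  old=000  +wl: 1
  step 4. node 3  ⊔preds=000  new=011  old=010  +wl: 
  step 5. node 4  ⊔preds=100  new=010  old=000  +wl: 2
  step 6. node 5  ⊔preds=011  new=111  old=000  +wl: 
  step 7. node 6  ⊔preds=011  new=010  old=000  +wl: 
  step 8. node 1  ⊔preds=011  new=100  stable
  step 9. node 2  ⊔preds=111  new=011  old=010  +wl: 1,6
  step 10. node 1  ⊔preds=011  new=100  stable
  step 11. node 6  ⊔preds=011  new=010  stable

Least fixpoint reached:
  node 0: 001
  node 1: 100
  node 2: 011
  node 3: 011
  node 4: 010
  node 5: 111
  node 6: 010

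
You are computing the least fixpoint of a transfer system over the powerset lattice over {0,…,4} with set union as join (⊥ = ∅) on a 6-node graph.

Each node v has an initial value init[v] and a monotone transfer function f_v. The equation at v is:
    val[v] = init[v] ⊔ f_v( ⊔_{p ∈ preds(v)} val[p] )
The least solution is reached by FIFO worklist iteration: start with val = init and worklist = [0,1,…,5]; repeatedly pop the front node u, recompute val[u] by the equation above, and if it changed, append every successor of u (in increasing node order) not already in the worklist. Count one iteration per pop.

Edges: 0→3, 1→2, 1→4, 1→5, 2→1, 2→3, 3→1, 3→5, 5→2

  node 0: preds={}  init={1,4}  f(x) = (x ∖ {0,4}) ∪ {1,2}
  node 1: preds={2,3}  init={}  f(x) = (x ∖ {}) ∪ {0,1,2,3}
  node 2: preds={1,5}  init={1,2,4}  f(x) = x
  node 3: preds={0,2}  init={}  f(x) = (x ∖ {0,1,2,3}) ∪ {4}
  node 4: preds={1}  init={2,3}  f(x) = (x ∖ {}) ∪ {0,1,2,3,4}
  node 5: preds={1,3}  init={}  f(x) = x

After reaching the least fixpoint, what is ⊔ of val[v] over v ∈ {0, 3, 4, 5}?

{0,1,2,3,4}

Worklist (8 pops):
  #1 pop 0: in={} → {1,2,4} (was {1,4}); enqueue []
  #2 pop 1: in={1,2,4} → {0,1,2,3,4} (was {}); enqueue []
  #3 pop 2: in={0,1,2,3,4} → {0,1,2,3,4} (was {1,2,4}); enqueue [1]
  #4 pop 3: in={0,1,2,3,4} → {4} (was {}); enqueue []
  #5 pop 4: in={0,1,2,3,4} → {0,1,2,3,4} (was {2,3}); enqueue []
  #6 pop 5: in={0,1,2,3,4} → {0,1,2,3,4} (was {}); enqueue [2]
  #7 pop 1: in={0,1,2,3,4} → {0,1,2,3,4} (no change)
  #8 pop 2: in={0,1,2,3,4} → {0,1,2,3,4} (no change)

Fixpoint:
  val[0] = {1,2,4}
  val[1] = {0,1,2,3,4}
  val[2] = {0,1,2,3,4}
  val[3] = {4}
  val[4] = {0,1,2,3,4}
  val[5] = {0,1,2,3,4}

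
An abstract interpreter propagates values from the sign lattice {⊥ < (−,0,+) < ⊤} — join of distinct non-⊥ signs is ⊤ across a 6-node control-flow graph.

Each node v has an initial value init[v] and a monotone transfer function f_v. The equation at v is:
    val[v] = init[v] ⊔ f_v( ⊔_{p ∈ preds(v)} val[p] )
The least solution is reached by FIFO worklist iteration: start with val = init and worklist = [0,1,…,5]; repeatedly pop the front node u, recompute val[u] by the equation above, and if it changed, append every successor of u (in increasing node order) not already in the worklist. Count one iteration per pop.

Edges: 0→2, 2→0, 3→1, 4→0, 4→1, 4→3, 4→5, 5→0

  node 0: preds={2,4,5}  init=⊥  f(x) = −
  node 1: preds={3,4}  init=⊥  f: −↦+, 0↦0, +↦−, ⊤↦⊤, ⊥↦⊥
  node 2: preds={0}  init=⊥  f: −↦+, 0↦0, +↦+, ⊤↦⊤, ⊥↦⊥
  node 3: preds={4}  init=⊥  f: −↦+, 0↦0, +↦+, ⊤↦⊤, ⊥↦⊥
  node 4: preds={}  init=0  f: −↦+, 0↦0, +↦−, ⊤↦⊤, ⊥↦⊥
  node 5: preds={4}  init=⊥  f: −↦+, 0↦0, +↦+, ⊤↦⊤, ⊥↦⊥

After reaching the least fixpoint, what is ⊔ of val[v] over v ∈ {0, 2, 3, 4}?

Trace (8 dequeues):
  [1] u=0 | in 0 | out − | prev ⊥ | push {}
  [2] u=1 | in 0 | out 0 | prev ⊥ | push {}
  [3] u=2 | in − | out + | prev ⊥ | push {0}
  [4] u=3 | in 0 | out 0 | prev ⊥ | push {1}
  [5] u=4 | in ⊥ | out 0 | ==
  [6] u=5 | in 0 | out 0 | prev ⊥ | push {}
  [7] u=0 | in ⊤ | out − | ==
  [8] u=1 | in 0 | out 0 | ==

Converged values:
  [0] −
  [1] 0
  [2] +
  [3] 0
  [4] 0
  [5] 0

⊤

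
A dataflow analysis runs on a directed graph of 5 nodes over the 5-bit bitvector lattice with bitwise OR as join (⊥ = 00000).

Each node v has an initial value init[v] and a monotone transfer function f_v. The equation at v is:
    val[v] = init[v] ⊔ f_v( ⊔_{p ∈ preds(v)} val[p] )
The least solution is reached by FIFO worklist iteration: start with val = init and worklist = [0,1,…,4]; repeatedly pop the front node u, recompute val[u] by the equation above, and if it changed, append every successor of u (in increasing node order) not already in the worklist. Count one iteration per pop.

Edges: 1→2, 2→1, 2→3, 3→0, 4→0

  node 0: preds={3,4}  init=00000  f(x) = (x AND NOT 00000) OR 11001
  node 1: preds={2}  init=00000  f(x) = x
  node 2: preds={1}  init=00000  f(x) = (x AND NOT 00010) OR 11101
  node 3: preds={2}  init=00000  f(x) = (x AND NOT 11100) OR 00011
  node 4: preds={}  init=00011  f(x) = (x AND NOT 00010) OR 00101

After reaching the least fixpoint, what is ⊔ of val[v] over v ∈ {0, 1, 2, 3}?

Iteration log — 8 steps:
  step 1. node 0  ⊔preds=00011  new=11011  old=00000  +wl: 
  step 2. node 1  ⊔preds=00000  new=00000  stable
  step 3. node 2  ⊔preds=00000  new=11101  old=00000  +wl: 1
  step 4. node 3  ⊔preds=11101  new=00011  old=00000  +wl: 0
  step 5. node 4  ⊔preds=00000  new=00111  old=00011  +wl: 
  step 6. node 1  ⊔preds=11101  new=11101  old=00000  +wl: 2
  step 7. node 0  ⊔preds=00111  new=11111  old=11011  +wl: 
  step 8. node 2  ⊔preds=11101  new=11101  stable

Least fixpoint reached:
  node 0: 11111
  node 1: 11101
  node 2: 11101
  node 3: 00011
  node 4: 00111

11111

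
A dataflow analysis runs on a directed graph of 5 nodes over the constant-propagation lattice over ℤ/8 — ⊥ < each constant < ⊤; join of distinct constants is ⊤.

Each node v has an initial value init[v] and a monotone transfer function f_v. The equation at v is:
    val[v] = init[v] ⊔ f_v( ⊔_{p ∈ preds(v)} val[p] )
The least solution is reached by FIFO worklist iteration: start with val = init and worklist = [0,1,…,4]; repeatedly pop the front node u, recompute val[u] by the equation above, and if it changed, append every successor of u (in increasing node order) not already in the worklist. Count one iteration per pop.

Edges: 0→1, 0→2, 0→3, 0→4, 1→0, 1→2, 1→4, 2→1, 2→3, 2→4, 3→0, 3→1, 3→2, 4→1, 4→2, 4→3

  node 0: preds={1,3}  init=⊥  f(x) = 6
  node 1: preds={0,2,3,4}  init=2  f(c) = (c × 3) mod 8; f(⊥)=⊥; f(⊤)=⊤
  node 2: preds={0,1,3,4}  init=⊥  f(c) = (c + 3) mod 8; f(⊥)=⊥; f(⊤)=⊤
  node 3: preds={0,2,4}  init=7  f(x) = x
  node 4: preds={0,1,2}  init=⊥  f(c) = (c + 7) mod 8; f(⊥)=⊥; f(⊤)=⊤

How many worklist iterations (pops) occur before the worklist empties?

9

Trace (9 dequeues):
  [1] u=0 | in ⊤ | out 6 | prev ⊥ | push {}
  [2] u=1 | in ⊤ | out ⊤ | prev 2 | push {0}
  [3] u=2 | in ⊤ | out ⊤ | prev ⊥ | push {1}
  [4] u=3 | in ⊤ | out ⊤ | prev 7 | push {2}
  [5] u=4 | in ⊤ | out ⊤ | prev ⊥ | push {3}
  [6] u=0 | in ⊤ | out 6 | ==
  [7] u=1 | in ⊤ | out ⊤ | ==
  [8] u=2 | in ⊤ | out ⊤ | ==
  [9] u=3 | in ⊤ | out ⊤ | ==

Converged values:
  [0] 6
  [1] ⊤
  [2] ⊤
  [3] ⊤
  [4] ⊤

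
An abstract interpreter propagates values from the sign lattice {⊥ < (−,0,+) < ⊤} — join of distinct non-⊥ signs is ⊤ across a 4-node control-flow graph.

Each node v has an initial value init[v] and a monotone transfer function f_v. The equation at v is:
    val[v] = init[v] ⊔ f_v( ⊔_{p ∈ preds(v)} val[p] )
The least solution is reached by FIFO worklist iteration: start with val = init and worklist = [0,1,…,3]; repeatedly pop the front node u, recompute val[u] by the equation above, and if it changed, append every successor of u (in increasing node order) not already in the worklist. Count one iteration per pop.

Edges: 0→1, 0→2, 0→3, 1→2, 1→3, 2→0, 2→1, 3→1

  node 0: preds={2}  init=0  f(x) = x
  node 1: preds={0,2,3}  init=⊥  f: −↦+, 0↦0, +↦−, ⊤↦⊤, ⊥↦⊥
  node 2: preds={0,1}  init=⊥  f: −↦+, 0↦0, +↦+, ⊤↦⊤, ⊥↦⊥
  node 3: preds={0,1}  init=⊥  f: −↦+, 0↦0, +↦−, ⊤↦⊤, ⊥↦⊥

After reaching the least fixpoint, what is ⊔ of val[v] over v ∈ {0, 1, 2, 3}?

Trace (6 dequeues):
  [1] u=0 | in ⊥ | out 0 | ==
  [2] u=1 | in 0 | out 0 | prev ⊥ | push {}
  [3] u=2 | in 0 | out 0 | prev ⊥ | push {0,1}
  [4] u=3 | in 0 | out 0 | prev ⊥ | push {}
  [5] u=0 | in 0 | out 0 | ==
  [6] u=1 | in 0 | out 0 | ==

Converged values:
  [0] 0
  [1] 0
  [2] 0
  [3] 0

0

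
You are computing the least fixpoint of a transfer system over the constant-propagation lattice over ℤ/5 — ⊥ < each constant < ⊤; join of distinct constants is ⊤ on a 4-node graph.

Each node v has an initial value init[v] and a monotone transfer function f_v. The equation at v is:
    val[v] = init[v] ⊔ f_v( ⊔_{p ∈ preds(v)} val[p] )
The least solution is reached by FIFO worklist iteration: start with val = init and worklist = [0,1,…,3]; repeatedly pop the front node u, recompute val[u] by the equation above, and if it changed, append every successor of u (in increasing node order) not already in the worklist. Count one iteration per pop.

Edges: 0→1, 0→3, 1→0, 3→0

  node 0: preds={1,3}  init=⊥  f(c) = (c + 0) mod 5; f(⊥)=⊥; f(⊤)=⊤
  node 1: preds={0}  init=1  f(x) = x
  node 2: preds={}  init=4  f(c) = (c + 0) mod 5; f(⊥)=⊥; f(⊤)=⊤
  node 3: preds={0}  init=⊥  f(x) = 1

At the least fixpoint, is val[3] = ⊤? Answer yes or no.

Worklist (5 pops):
  #1 pop 0: in=1 → 1 (was ⊥); enqueue []
  #2 pop 1: in=1 → 1 (no change)
  #3 pop 2: in=⊥ → 4 (no change)
  #4 pop 3: in=1 → 1 (was ⊥); enqueue [0]
  #5 pop 0: in=1 → 1 (no change)

Fixpoint:
  val[0] = 1
  val[1] = 1
  val[2] = 4
  val[3] = 1

no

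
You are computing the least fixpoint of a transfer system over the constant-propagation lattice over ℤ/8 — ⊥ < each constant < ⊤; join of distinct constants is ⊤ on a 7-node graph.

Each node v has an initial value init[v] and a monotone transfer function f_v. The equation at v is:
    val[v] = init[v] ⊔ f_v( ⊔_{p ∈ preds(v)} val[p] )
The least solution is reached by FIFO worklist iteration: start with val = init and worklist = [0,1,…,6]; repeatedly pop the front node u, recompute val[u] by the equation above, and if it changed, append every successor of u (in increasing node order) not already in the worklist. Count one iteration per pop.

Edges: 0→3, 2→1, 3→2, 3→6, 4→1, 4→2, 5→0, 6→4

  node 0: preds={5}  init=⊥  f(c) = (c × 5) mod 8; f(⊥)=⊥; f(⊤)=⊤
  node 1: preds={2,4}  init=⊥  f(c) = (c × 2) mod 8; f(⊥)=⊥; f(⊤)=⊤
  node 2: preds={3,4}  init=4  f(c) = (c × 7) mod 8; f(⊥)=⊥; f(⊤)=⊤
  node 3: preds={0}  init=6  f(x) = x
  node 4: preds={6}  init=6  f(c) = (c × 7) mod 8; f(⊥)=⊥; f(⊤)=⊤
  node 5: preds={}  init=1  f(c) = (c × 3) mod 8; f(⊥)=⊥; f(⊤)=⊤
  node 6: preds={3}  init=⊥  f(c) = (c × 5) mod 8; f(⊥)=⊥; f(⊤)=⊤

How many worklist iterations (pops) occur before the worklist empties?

12

Worklist (12 pops):
  #1 pop 0: in=1 → 5 (was ⊥); enqueue []
  #2 pop 1: in=⊤ → ⊤ (was ⊥); enqueue []
  #3 pop 2: in=6 → ⊤ (was 4); enqueue [1]
  #4 pop 3: in=5 → ⊤ (was 6); enqueue [2]
  #5 pop 4: in=⊥ → 6 (no change)
  #6 pop 5: in=⊥ → 1 (no change)
  #7 pop 6: in=⊤ → ⊤ (was ⊥); enqueue [4]
  #8 pop 1: in=⊤ → ⊤ (no change)
  #9 pop 2: in=⊤ → ⊤ (no change)
  #10 pop 4: in=⊤ → ⊤ (was 6); enqueue [1,2]
  #11 pop 1: in=⊤ → ⊤ (no change)
  #12 pop 2: in=⊤ → ⊤ (no change)

Fixpoint:
  val[0] = 5
  val[1] = ⊤
  val[2] = ⊤
  val[3] = ⊤
  val[4] = ⊤
  val[5] = 1
  val[6] = ⊤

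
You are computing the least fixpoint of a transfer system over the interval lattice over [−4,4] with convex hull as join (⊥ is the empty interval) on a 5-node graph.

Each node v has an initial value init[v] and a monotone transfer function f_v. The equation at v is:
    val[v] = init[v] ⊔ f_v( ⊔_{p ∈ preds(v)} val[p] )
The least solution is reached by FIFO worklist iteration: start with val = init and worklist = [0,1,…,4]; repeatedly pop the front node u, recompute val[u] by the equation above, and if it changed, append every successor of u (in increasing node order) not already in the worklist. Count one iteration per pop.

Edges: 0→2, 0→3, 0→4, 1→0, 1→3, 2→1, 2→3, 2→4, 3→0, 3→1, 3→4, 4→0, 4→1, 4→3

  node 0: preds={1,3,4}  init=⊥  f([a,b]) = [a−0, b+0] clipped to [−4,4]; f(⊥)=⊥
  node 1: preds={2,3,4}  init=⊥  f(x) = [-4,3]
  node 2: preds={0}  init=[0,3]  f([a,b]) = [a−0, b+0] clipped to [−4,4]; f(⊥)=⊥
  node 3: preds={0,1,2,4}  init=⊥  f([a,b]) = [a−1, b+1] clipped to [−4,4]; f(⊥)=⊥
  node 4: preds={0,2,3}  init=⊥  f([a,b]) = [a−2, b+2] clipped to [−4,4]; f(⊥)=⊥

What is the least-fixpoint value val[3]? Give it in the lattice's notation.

Iteration log — 12 steps:
  step 1. node 0  ⊔preds=⊥  new=⊥  stable
  step 2. node 1  ⊔preds=[0,3]  new=[-4,3]  old=⊥  +wl: 0
  step 3. node 2  ⊔preds=⊥  new=[0,3]  stable
  step 4. node 3  ⊔preds=[-4,3]  new=[-4,4]  old=⊥  +wl: 1
  step 5. node 4  ⊔preds=[-4,4]  new=[-4,4]  old=⊥  +wl: 3
  step 6. node 0  ⊔preds=[-4,4]  new=[-4,4]  old=⊥  +wl: 2,4
  step 7. node 1  ⊔preds=[-4,4]  new=[-4,3]  stable
  step 8. node 3  ⊔preds=[-4,4]  new=[-4,4]  stable
  step 9. node 2  ⊔preds=[-4,4]  new=[-4,4]  old=[0,3]  +wl: 1,3
  step 10. node 4  ⊔preds=[-4,4]  new=[-4,4]  stable
  step 11. node 1  ⊔preds=[-4,4]  new=[-4,3]  stable
  step 12. node 3  ⊔preds=[-4,4]  new=[-4,4]  stable

Least fixpoint reached:
  node 0: [-4,4]
  node 1: [-4,3]
  node 2: [-4,4]
  node 3: [-4,4]
  node 4: [-4,4]

[-4,4]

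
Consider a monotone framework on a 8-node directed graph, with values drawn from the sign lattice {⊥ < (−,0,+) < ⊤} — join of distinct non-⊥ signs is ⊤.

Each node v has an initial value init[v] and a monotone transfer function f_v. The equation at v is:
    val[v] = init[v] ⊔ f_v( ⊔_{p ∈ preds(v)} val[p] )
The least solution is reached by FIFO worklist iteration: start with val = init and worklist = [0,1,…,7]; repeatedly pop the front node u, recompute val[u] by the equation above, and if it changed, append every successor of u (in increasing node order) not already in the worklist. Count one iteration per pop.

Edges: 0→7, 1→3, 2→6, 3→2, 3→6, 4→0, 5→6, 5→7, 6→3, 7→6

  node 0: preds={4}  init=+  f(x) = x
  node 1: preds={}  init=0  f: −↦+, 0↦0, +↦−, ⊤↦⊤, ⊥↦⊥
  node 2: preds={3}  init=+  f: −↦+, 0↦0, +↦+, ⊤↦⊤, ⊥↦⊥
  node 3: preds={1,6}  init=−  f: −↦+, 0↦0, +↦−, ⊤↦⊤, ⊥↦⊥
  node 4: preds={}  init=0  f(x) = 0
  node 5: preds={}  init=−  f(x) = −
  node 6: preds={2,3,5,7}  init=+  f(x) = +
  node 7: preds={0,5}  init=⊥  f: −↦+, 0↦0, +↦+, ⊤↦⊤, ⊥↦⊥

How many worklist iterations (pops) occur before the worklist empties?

Iteration log — 10 steps:
  step 1. node 0  ⊔preds=0  new=⊤  old=+  +wl: 
  step 2. node 1  ⊔preds=⊥  new=0  stable
  step 3. node 2  ⊔preds=−  new=+  stable
  step 4. node 3  ⊔preds=⊤  new=⊤  old=−  +wl: 2
  step 5. node 4  ⊔preds=⊥  new=0  stable
  step 6. node 5  ⊔preds=⊥  new=−  stable
  step 7. node 6  ⊔preds=⊤  new=+  stable
  step 8. node 7  ⊔preds=⊤  new=⊤  old=⊥  +wl: 6
  step 9. node 2  ⊔preds=⊤  new=⊤  old=+  +wl: 
  step 10. node 6  ⊔preds=⊤  new=+  stable

Least fixpoint reached:
  node 0: ⊤
  node 1: 0
  node 2: ⊤
  node 3: ⊤
  node 4: 0
  node 5: −
  node 6: +
  node 7: ⊤

10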